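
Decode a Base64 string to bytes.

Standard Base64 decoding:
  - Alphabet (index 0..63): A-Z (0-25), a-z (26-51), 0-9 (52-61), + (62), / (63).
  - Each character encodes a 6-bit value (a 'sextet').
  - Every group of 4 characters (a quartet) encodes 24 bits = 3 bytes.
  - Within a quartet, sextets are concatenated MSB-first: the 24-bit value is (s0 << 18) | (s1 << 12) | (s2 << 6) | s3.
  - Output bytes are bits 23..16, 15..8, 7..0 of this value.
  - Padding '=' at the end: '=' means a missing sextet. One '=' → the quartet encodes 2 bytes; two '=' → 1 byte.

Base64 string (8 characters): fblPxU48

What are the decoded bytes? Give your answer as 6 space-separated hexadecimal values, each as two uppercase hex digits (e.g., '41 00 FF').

After char 0 ('f'=31): chars_in_quartet=1 acc=0x1F bytes_emitted=0
After char 1 ('b'=27): chars_in_quartet=2 acc=0x7DB bytes_emitted=0
After char 2 ('l'=37): chars_in_quartet=3 acc=0x1F6E5 bytes_emitted=0
After char 3 ('P'=15): chars_in_quartet=4 acc=0x7DB94F -> emit 7D B9 4F, reset; bytes_emitted=3
After char 4 ('x'=49): chars_in_quartet=1 acc=0x31 bytes_emitted=3
After char 5 ('U'=20): chars_in_quartet=2 acc=0xC54 bytes_emitted=3
After char 6 ('4'=56): chars_in_quartet=3 acc=0x31538 bytes_emitted=3
After char 7 ('8'=60): chars_in_quartet=4 acc=0xC54E3C -> emit C5 4E 3C, reset; bytes_emitted=6

Answer: 7D B9 4F C5 4E 3C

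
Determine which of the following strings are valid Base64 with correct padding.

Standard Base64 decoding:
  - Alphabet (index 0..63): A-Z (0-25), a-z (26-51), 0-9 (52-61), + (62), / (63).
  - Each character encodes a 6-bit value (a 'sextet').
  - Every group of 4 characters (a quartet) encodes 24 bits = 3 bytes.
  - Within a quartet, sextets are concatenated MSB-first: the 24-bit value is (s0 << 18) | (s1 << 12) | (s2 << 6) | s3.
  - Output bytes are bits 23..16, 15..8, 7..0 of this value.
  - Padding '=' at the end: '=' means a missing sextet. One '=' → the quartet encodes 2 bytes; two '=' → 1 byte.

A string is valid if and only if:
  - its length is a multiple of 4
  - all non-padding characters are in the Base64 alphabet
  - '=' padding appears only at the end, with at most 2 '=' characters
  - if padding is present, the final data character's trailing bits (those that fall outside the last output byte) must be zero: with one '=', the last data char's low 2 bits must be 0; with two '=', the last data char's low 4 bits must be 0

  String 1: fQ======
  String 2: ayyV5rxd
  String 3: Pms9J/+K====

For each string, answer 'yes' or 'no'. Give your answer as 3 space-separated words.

Answer: no yes no

Derivation:
String 1: 'fQ======' → invalid (6 pad chars (max 2))
String 2: 'ayyV5rxd' → valid
String 3: 'Pms9J/+K====' → invalid (4 pad chars (max 2))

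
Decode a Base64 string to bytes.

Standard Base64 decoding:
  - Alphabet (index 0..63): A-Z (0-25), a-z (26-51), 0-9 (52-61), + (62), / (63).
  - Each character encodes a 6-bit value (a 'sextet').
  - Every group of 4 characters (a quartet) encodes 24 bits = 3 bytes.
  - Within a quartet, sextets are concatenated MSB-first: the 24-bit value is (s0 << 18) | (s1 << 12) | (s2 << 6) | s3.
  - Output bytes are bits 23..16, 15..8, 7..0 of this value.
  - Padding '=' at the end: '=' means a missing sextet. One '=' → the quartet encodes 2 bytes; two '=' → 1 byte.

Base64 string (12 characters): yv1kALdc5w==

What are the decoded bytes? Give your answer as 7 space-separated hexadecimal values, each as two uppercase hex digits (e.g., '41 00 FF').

Answer: CA FD 64 00 B7 5C E7

Derivation:
After char 0 ('y'=50): chars_in_quartet=1 acc=0x32 bytes_emitted=0
After char 1 ('v'=47): chars_in_quartet=2 acc=0xCAF bytes_emitted=0
After char 2 ('1'=53): chars_in_quartet=3 acc=0x32BF5 bytes_emitted=0
After char 3 ('k'=36): chars_in_quartet=4 acc=0xCAFD64 -> emit CA FD 64, reset; bytes_emitted=3
After char 4 ('A'=0): chars_in_quartet=1 acc=0x0 bytes_emitted=3
After char 5 ('L'=11): chars_in_quartet=2 acc=0xB bytes_emitted=3
After char 6 ('d'=29): chars_in_quartet=3 acc=0x2DD bytes_emitted=3
After char 7 ('c'=28): chars_in_quartet=4 acc=0xB75C -> emit 00 B7 5C, reset; bytes_emitted=6
After char 8 ('5'=57): chars_in_quartet=1 acc=0x39 bytes_emitted=6
After char 9 ('w'=48): chars_in_quartet=2 acc=0xE70 bytes_emitted=6
Padding '==': partial quartet acc=0xE70 -> emit E7; bytes_emitted=7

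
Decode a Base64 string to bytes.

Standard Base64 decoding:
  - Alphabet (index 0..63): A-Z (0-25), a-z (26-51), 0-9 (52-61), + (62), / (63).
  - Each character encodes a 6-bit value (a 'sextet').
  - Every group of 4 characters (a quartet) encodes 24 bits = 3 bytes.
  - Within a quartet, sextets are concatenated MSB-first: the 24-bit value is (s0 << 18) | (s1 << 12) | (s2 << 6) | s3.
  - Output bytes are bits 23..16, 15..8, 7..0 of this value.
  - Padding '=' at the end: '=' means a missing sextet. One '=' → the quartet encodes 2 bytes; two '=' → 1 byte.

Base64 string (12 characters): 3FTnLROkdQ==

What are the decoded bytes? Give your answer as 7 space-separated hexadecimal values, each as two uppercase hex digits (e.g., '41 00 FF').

Answer: DC 54 E7 2D 13 A4 75

Derivation:
After char 0 ('3'=55): chars_in_quartet=1 acc=0x37 bytes_emitted=0
After char 1 ('F'=5): chars_in_quartet=2 acc=0xDC5 bytes_emitted=0
After char 2 ('T'=19): chars_in_quartet=3 acc=0x37153 bytes_emitted=0
After char 3 ('n'=39): chars_in_quartet=4 acc=0xDC54E7 -> emit DC 54 E7, reset; bytes_emitted=3
After char 4 ('L'=11): chars_in_quartet=1 acc=0xB bytes_emitted=3
After char 5 ('R'=17): chars_in_quartet=2 acc=0x2D1 bytes_emitted=3
After char 6 ('O'=14): chars_in_quartet=3 acc=0xB44E bytes_emitted=3
After char 7 ('k'=36): chars_in_quartet=4 acc=0x2D13A4 -> emit 2D 13 A4, reset; bytes_emitted=6
After char 8 ('d'=29): chars_in_quartet=1 acc=0x1D bytes_emitted=6
After char 9 ('Q'=16): chars_in_quartet=2 acc=0x750 bytes_emitted=6
Padding '==': partial quartet acc=0x750 -> emit 75; bytes_emitted=7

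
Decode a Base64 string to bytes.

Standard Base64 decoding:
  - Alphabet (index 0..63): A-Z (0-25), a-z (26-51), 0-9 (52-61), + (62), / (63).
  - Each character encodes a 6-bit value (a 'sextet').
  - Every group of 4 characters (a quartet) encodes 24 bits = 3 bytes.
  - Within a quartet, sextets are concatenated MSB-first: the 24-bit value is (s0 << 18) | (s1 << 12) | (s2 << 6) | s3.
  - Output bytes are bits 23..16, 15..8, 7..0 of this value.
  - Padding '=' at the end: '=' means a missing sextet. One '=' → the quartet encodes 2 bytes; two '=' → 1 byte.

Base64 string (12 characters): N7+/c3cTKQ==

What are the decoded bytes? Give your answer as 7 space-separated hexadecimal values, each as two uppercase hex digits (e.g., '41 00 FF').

After char 0 ('N'=13): chars_in_quartet=1 acc=0xD bytes_emitted=0
After char 1 ('7'=59): chars_in_quartet=2 acc=0x37B bytes_emitted=0
After char 2 ('+'=62): chars_in_quartet=3 acc=0xDEFE bytes_emitted=0
After char 3 ('/'=63): chars_in_quartet=4 acc=0x37BFBF -> emit 37 BF BF, reset; bytes_emitted=3
After char 4 ('c'=28): chars_in_quartet=1 acc=0x1C bytes_emitted=3
After char 5 ('3'=55): chars_in_quartet=2 acc=0x737 bytes_emitted=3
After char 6 ('c'=28): chars_in_quartet=3 acc=0x1CDDC bytes_emitted=3
After char 7 ('T'=19): chars_in_quartet=4 acc=0x737713 -> emit 73 77 13, reset; bytes_emitted=6
After char 8 ('K'=10): chars_in_quartet=1 acc=0xA bytes_emitted=6
After char 9 ('Q'=16): chars_in_quartet=2 acc=0x290 bytes_emitted=6
Padding '==': partial quartet acc=0x290 -> emit 29; bytes_emitted=7

Answer: 37 BF BF 73 77 13 29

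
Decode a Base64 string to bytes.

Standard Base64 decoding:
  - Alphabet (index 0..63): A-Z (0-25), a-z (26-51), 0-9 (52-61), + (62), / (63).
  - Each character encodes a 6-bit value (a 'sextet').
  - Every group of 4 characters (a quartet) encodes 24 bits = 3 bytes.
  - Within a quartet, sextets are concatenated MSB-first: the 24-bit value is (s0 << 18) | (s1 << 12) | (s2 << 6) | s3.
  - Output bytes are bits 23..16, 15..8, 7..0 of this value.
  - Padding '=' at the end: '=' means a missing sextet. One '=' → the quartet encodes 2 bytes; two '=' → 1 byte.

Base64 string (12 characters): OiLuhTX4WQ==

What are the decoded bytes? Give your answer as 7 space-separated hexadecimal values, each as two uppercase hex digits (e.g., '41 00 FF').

After char 0 ('O'=14): chars_in_quartet=1 acc=0xE bytes_emitted=0
After char 1 ('i'=34): chars_in_quartet=2 acc=0x3A2 bytes_emitted=0
After char 2 ('L'=11): chars_in_quartet=3 acc=0xE88B bytes_emitted=0
After char 3 ('u'=46): chars_in_quartet=4 acc=0x3A22EE -> emit 3A 22 EE, reset; bytes_emitted=3
After char 4 ('h'=33): chars_in_quartet=1 acc=0x21 bytes_emitted=3
After char 5 ('T'=19): chars_in_quartet=2 acc=0x853 bytes_emitted=3
After char 6 ('X'=23): chars_in_quartet=3 acc=0x214D7 bytes_emitted=3
After char 7 ('4'=56): chars_in_quartet=4 acc=0x8535F8 -> emit 85 35 F8, reset; bytes_emitted=6
After char 8 ('W'=22): chars_in_quartet=1 acc=0x16 bytes_emitted=6
After char 9 ('Q'=16): chars_in_quartet=2 acc=0x590 bytes_emitted=6
Padding '==': partial quartet acc=0x590 -> emit 59; bytes_emitted=7

Answer: 3A 22 EE 85 35 F8 59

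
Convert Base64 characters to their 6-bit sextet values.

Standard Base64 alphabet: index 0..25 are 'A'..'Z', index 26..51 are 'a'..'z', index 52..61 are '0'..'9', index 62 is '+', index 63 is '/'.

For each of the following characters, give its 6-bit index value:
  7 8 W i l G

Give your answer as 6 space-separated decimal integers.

Answer: 59 60 22 34 37 6

Derivation:
'7': 0..9 range, 52 + ord('7') − ord('0') = 59
'8': 0..9 range, 52 + ord('8') − ord('0') = 60
'W': A..Z range, ord('W') − ord('A') = 22
'i': a..z range, 26 + ord('i') − ord('a') = 34
'l': a..z range, 26 + ord('l') − ord('a') = 37
'G': A..Z range, ord('G') − ord('A') = 6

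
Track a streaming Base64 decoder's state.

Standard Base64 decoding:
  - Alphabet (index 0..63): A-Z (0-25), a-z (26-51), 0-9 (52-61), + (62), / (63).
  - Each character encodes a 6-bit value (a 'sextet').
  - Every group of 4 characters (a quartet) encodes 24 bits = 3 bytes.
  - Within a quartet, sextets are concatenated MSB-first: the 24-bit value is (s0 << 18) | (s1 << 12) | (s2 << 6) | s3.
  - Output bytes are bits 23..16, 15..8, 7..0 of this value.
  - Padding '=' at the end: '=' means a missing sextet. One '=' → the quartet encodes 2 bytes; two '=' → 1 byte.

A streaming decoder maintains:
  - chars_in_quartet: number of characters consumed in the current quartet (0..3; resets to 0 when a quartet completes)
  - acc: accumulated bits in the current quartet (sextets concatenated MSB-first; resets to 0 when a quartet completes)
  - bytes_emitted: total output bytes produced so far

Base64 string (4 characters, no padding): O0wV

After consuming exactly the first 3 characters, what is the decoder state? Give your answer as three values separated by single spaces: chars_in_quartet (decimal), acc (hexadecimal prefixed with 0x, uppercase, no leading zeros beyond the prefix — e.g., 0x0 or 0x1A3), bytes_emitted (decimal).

After char 0 ('O'=14): chars_in_quartet=1 acc=0xE bytes_emitted=0
After char 1 ('0'=52): chars_in_quartet=2 acc=0x3B4 bytes_emitted=0
After char 2 ('w'=48): chars_in_quartet=3 acc=0xED30 bytes_emitted=0

Answer: 3 0xED30 0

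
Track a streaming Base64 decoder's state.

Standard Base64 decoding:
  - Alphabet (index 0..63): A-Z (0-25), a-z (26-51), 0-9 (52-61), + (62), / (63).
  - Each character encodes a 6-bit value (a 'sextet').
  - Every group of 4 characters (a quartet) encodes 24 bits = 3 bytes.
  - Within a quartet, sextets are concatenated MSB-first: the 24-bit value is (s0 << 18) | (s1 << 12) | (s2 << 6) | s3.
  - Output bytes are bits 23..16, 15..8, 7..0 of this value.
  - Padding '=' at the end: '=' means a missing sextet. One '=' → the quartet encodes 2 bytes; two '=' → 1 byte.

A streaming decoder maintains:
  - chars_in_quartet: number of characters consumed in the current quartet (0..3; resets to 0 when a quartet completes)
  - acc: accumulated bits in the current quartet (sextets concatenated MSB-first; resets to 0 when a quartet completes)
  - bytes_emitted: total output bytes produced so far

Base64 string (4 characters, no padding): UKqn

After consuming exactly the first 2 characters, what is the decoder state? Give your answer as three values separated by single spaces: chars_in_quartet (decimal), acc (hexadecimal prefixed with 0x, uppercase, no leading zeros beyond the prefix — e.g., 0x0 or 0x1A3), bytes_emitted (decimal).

After char 0 ('U'=20): chars_in_quartet=1 acc=0x14 bytes_emitted=0
After char 1 ('K'=10): chars_in_quartet=2 acc=0x50A bytes_emitted=0

Answer: 2 0x50A 0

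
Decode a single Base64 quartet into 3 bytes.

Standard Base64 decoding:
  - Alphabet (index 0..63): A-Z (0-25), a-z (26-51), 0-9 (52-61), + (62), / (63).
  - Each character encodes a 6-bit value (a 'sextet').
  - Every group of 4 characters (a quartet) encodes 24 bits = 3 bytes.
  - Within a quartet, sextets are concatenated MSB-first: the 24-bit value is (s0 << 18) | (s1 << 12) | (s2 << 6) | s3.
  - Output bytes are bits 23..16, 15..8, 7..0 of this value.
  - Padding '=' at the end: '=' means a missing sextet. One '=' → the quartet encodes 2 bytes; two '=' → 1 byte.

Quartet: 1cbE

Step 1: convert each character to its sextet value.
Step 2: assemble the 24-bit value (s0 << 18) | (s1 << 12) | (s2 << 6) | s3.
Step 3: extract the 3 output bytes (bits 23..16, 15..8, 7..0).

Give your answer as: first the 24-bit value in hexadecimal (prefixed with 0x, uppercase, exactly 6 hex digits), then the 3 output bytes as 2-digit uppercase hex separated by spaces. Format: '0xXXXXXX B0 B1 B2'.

Answer: 0xD5C6C4 D5 C6 C4

Derivation:
Sextets: 1=53, c=28, b=27, E=4
24-bit: (53<<18) | (28<<12) | (27<<6) | 4
      = 0xD40000 | 0x01C000 | 0x0006C0 | 0x000004
      = 0xD5C6C4
Bytes: (v>>16)&0xFF=D5, (v>>8)&0xFF=C6, v&0xFF=C4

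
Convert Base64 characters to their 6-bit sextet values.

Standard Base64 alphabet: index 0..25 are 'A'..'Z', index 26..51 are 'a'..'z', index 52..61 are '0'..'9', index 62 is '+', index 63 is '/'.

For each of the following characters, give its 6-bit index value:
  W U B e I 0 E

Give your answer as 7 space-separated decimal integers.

Answer: 22 20 1 30 8 52 4

Derivation:
'W': A..Z range, ord('W') − ord('A') = 22
'U': A..Z range, ord('U') − ord('A') = 20
'B': A..Z range, ord('B') − ord('A') = 1
'e': a..z range, 26 + ord('e') − ord('a') = 30
'I': A..Z range, ord('I') − ord('A') = 8
'0': 0..9 range, 52 + ord('0') − ord('0') = 52
'E': A..Z range, ord('E') − ord('A') = 4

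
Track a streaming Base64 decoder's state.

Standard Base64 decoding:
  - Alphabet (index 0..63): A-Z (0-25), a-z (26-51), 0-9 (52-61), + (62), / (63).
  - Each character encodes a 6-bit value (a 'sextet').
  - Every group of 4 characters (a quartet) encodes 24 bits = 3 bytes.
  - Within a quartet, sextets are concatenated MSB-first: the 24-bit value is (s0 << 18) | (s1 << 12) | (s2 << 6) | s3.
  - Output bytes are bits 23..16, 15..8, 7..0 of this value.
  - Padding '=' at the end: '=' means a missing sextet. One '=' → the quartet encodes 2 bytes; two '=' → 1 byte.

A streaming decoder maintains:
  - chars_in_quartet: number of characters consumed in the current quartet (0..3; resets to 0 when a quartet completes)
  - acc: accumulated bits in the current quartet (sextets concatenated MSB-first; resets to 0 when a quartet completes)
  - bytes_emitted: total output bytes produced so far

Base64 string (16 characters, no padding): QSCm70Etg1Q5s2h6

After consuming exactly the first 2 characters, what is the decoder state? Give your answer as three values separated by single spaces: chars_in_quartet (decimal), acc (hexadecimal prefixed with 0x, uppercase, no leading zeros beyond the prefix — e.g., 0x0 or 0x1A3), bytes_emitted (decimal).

Answer: 2 0x412 0

Derivation:
After char 0 ('Q'=16): chars_in_quartet=1 acc=0x10 bytes_emitted=0
After char 1 ('S'=18): chars_in_quartet=2 acc=0x412 bytes_emitted=0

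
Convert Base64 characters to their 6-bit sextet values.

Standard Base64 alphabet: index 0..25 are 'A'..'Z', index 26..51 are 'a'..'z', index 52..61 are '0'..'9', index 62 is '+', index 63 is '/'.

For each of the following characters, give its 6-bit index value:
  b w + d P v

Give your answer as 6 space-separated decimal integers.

Answer: 27 48 62 29 15 47

Derivation:
'b': a..z range, 26 + ord('b') − ord('a') = 27
'w': a..z range, 26 + ord('w') − ord('a') = 48
'+': index 62
'd': a..z range, 26 + ord('d') − ord('a') = 29
'P': A..Z range, ord('P') − ord('A') = 15
'v': a..z range, 26 + ord('v') − ord('a') = 47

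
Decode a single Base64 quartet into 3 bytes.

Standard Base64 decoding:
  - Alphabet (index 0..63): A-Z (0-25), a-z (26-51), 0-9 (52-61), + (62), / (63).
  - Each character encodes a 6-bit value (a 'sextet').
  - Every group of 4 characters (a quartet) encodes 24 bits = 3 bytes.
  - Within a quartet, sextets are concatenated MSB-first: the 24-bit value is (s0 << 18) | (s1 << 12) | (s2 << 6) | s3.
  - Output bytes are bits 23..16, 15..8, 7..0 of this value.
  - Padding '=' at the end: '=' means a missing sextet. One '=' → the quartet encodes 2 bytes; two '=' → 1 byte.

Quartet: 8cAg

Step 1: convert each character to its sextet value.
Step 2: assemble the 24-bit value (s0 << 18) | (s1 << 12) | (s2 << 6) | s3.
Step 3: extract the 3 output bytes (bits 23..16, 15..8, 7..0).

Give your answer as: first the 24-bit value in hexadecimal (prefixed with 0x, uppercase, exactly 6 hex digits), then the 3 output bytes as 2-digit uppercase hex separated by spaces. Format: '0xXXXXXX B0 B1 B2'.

Sextets: 8=60, c=28, A=0, g=32
24-bit: (60<<18) | (28<<12) | (0<<6) | 32
      = 0xF00000 | 0x01C000 | 0x000000 | 0x000020
      = 0xF1C020
Bytes: (v>>16)&0xFF=F1, (v>>8)&0xFF=C0, v&0xFF=20

Answer: 0xF1C020 F1 C0 20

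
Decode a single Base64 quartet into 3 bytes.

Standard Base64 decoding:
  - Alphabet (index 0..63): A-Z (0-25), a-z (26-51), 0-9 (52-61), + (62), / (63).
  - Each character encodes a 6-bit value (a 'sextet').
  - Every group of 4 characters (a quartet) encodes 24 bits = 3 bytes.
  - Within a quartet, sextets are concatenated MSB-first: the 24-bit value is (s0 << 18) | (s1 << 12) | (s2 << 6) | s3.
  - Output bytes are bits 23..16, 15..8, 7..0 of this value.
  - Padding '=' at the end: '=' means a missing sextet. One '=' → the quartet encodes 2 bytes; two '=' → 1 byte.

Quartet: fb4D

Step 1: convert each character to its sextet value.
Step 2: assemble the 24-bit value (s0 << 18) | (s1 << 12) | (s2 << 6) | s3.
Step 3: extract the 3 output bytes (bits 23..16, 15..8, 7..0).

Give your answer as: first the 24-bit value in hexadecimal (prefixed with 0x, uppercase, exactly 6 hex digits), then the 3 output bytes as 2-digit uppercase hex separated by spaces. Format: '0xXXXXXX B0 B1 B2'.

Sextets: f=31, b=27, 4=56, D=3
24-bit: (31<<18) | (27<<12) | (56<<6) | 3
      = 0x7C0000 | 0x01B000 | 0x000E00 | 0x000003
      = 0x7DBE03
Bytes: (v>>16)&0xFF=7D, (v>>8)&0xFF=BE, v&0xFF=03

Answer: 0x7DBE03 7D BE 03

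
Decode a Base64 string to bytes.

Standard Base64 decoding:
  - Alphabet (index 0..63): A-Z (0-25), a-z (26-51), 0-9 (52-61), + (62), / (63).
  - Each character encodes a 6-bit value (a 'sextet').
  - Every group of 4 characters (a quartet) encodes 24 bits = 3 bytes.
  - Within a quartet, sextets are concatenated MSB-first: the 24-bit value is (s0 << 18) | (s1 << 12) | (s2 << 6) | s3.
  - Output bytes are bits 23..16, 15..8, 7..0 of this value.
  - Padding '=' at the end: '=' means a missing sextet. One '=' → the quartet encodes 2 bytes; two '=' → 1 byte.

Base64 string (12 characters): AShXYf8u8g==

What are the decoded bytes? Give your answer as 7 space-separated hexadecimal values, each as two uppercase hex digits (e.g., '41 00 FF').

Answer: 01 28 57 61 FF 2E F2

Derivation:
After char 0 ('A'=0): chars_in_quartet=1 acc=0x0 bytes_emitted=0
After char 1 ('S'=18): chars_in_quartet=2 acc=0x12 bytes_emitted=0
After char 2 ('h'=33): chars_in_quartet=3 acc=0x4A1 bytes_emitted=0
After char 3 ('X'=23): chars_in_quartet=4 acc=0x12857 -> emit 01 28 57, reset; bytes_emitted=3
After char 4 ('Y'=24): chars_in_quartet=1 acc=0x18 bytes_emitted=3
After char 5 ('f'=31): chars_in_quartet=2 acc=0x61F bytes_emitted=3
After char 6 ('8'=60): chars_in_quartet=3 acc=0x187FC bytes_emitted=3
After char 7 ('u'=46): chars_in_quartet=4 acc=0x61FF2E -> emit 61 FF 2E, reset; bytes_emitted=6
After char 8 ('8'=60): chars_in_quartet=1 acc=0x3C bytes_emitted=6
After char 9 ('g'=32): chars_in_quartet=2 acc=0xF20 bytes_emitted=6
Padding '==': partial quartet acc=0xF20 -> emit F2; bytes_emitted=7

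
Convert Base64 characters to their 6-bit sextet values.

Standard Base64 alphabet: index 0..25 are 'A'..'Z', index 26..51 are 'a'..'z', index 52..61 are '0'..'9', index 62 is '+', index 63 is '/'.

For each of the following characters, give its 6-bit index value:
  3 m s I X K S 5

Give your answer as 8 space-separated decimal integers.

'3': 0..9 range, 52 + ord('3') − ord('0') = 55
'm': a..z range, 26 + ord('m') − ord('a') = 38
's': a..z range, 26 + ord('s') − ord('a') = 44
'I': A..Z range, ord('I') − ord('A') = 8
'X': A..Z range, ord('X') − ord('A') = 23
'K': A..Z range, ord('K') − ord('A') = 10
'S': A..Z range, ord('S') − ord('A') = 18
'5': 0..9 range, 52 + ord('5') − ord('0') = 57

Answer: 55 38 44 8 23 10 18 57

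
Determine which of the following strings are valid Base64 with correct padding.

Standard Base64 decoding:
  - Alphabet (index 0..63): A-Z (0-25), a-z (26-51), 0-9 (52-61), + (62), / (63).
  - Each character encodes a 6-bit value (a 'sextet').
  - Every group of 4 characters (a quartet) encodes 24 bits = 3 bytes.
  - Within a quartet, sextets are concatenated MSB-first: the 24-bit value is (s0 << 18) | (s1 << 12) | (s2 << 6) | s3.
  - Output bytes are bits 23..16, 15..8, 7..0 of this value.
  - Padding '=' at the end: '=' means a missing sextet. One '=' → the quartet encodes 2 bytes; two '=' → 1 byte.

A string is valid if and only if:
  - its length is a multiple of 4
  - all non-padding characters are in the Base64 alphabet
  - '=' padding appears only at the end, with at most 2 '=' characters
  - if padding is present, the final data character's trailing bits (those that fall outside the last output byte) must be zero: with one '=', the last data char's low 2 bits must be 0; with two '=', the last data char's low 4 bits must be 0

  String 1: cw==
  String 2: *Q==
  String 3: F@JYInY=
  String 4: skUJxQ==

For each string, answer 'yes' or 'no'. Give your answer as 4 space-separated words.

Answer: yes no no yes

Derivation:
String 1: 'cw==' → valid
String 2: '*Q==' → invalid (bad char(s): ['*'])
String 3: 'F@JYInY=' → invalid (bad char(s): ['@'])
String 4: 'skUJxQ==' → valid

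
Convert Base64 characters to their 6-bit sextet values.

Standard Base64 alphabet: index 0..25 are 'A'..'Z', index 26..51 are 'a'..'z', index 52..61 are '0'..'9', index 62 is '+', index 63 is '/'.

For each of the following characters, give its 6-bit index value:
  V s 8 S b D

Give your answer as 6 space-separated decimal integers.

'V': A..Z range, ord('V') − ord('A') = 21
's': a..z range, 26 + ord('s') − ord('a') = 44
'8': 0..9 range, 52 + ord('8') − ord('0') = 60
'S': A..Z range, ord('S') − ord('A') = 18
'b': a..z range, 26 + ord('b') − ord('a') = 27
'D': A..Z range, ord('D') − ord('A') = 3

Answer: 21 44 60 18 27 3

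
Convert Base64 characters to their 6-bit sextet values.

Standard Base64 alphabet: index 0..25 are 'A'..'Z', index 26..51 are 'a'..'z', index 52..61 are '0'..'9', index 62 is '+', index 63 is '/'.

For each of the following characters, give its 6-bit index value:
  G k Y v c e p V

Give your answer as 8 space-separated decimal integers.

Answer: 6 36 24 47 28 30 41 21

Derivation:
'G': A..Z range, ord('G') − ord('A') = 6
'k': a..z range, 26 + ord('k') − ord('a') = 36
'Y': A..Z range, ord('Y') − ord('A') = 24
'v': a..z range, 26 + ord('v') − ord('a') = 47
'c': a..z range, 26 + ord('c') − ord('a') = 28
'e': a..z range, 26 + ord('e') − ord('a') = 30
'p': a..z range, 26 + ord('p') − ord('a') = 41
'V': A..Z range, ord('V') − ord('A') = 21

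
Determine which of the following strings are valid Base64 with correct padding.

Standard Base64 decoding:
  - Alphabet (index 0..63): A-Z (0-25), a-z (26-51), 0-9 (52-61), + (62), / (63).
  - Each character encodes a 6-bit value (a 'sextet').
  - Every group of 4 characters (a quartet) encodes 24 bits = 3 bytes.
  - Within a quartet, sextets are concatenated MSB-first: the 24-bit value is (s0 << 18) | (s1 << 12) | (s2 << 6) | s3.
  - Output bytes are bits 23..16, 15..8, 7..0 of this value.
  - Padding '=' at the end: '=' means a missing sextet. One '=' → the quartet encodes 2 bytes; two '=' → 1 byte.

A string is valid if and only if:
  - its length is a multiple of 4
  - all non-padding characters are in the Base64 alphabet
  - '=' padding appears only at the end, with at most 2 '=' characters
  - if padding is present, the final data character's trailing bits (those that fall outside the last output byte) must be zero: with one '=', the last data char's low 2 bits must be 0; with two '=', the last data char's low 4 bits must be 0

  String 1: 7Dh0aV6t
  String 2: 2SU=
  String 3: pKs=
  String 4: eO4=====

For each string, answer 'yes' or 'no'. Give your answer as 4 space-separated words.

String 1: '7Dh0aV6t' → valid
String 2: '2SU=' → valid
String 3: 'pKs=' → valid
String 4: 'eO4=====' → invalid (5 pad chars (max 2))

Answer: yes yes yes no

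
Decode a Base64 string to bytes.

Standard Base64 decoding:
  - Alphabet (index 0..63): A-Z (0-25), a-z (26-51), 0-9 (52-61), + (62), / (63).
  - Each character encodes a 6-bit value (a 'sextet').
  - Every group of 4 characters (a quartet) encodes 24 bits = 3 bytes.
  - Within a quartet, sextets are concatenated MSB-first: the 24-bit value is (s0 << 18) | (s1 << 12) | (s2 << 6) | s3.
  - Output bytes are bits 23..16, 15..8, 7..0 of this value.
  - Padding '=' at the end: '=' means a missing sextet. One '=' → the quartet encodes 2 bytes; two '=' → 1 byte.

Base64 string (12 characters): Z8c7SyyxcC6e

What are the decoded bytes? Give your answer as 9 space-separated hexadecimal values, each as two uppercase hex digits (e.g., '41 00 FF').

After char 0 ('Z'=25): chars_in_quartet=1 acc=0x19 bytes_emitted=0
After char 1 ('8'=60): chars_in_quartet=2 acc=0x67C bytes_emitted=0
After char 2 ('c'=28): chars_in_quartet=3 acc=0x19F1C bytes_emitted=0
After char 3 ('7'=59): chars_in_quartet=4 acc=0x67C73B -> emit 67 C7 3B, reset; bytes_emitted=3
After char 4 ('S'=18): chars_in_quartet=1 acc=0x12 bytes_emitted=3
After char 5 ('y'=50): chars_in_quartet=2 acc=0x4B2 bytes_emitted=3
After char 6 ('y'=50): chars_in_quartet=3 acc=0x12CB2 bytes_emitted=3
After char 7 ('x'=49): chars_in_quartet=4 acc=0x4B2CB1 -> emit 4B 2C B1, reset; bytes_emitted=6
After char 8 ('c'=28): chars_in_quartet=1 acc=0x1C bytes_emitted=6
After char 9 ('C'=2): chars_in_quartet=2 acc=0x702 bytes_emitted=6
After char 10 ('6'=58): chars_in_quartet=3 acc=0x1C0BA bytes_emitted=6
After char 11 ('e'=30): chars_in_quartet=4 acc=0x702E9E -> emit 70 2E 9E, reset; bytes_emitted=9

Answer: 67 C7 3B 4B 2C B1 70 2E 9E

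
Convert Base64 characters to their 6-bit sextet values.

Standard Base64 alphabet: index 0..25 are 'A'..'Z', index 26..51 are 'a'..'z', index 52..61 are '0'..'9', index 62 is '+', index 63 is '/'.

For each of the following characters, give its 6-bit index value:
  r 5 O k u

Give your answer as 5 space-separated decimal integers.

Answer: 43 57 14 36 46

Derivation:
'r': a..z range, 26 + ord('r') − ord('a') = 43
'5': 0..9 range, 52 + ord('5') − ord('0') = 57
'O': A..Z range, ord('O') − ord('A') = 14
'k': a..z range, 26 + ord('k') − ord('a') = 36
'u': a..z range, 26 + ord('u') − ord('a') = 46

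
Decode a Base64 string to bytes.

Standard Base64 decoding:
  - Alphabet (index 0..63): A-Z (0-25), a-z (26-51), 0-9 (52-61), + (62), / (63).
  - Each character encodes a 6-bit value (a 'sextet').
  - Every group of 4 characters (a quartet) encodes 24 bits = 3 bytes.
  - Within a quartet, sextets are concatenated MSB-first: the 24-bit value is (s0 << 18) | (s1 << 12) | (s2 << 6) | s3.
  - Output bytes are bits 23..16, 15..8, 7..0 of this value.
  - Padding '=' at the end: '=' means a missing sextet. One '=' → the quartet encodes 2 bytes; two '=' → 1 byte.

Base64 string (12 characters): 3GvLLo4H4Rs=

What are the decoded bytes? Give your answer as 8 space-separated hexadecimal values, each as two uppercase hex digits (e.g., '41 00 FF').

Answer: DC 6B CB 2E 8E 07 E1 1B

Derivation:
After char 0 ('3'=55): chars_in_quartet=1 acc=0x37 bytes_emitted=0
After char 1 ('G'=6): chars_in_quartet=2 acc=0xDC6 bytes_emitted=0
After char 2 ('v'=47): chars_in_quartet=3 acc=0x371AF bytes_emitted=0
After char 3 ('L'=11): chars_in_quartet=4 acc=0xDC6BCB -> emit DC 6B CB, reset; bytes_emitted=3
After char 4 ('L'=11): chars_in_quartet=1 acc=0xB bytes_emitted=3
After char 5 ('o'=40): chars_in_quartet=2 acc=0x2E8 bytes_emitted=3
After char 6 ('4'=56): chars_in_quartet=3 acc=0xBA38 bytes_emitted=3
After char 7 ('H'=7): chars_in_quartet=4 acc=0x2E8E07 -> emit 2E 8E 07, reset; bytes_emitted=6
After char 8 ('4'=56): chars_in_quartet=1 acc=0x38 bytes_emitted=6
After char 9 ('R'=17): chars_in_quartet=2 acc=0xE11 bytes_emitted=6
After char 10 ('s'=44): chars_in_quartet=3 acc=0x3846C bytes_emitted=6
Padding '=': partial quartet acc=0x3846C -> emit E1 1B; bytes_emitted=8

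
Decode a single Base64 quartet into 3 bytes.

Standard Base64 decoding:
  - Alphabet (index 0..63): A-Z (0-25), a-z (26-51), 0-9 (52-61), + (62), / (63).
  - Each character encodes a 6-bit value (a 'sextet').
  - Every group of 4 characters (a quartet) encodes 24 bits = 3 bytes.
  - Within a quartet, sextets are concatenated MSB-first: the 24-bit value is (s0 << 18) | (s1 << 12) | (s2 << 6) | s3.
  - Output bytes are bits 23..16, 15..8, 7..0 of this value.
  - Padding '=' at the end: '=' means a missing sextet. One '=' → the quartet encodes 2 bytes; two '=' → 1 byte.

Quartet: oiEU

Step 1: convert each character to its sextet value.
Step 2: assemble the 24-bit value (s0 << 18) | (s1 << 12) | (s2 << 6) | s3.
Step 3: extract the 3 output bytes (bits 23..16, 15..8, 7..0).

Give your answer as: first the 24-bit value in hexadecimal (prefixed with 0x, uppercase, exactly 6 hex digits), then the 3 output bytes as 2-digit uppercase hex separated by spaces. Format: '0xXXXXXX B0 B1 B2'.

Sextets: o=40, i=34, E=4, U=20
24-bit: (40<<18) | (34<<12) | (4<<6) | 20
      = 0xA00000 | 0x022000 | 0x000100 | 0x000014
      = 0xA22114
Bytes: (v>>16)&0xFF=A2, (v>>8)&0xFF=21, v&0xFF=14

Answer: 0xA22114 A2 21 14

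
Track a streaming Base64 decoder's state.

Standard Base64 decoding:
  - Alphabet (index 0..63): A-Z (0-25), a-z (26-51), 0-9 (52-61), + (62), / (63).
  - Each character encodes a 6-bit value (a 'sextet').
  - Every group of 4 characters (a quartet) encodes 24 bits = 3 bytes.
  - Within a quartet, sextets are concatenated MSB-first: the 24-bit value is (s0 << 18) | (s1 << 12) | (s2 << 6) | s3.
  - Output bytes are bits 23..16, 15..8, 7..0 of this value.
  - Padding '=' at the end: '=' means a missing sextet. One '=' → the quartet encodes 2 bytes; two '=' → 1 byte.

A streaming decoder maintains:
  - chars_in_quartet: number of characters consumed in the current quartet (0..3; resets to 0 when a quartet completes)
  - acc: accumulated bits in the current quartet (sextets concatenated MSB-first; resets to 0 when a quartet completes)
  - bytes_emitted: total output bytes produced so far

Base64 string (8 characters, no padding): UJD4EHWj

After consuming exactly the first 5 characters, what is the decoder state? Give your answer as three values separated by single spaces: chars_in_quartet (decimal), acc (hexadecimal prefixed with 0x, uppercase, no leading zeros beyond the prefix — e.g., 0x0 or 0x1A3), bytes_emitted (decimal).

Answer: 1 0x4 3

Derivation:
After char 0 ('U'=20): chars_in_quartet=1 acc=0x14 bytes_emitted=0
After char 1 ('J'=9): chars_in_quartet=2 acc=0x509 bytes_emitted=0
After char 2 ('D'=3): chars_in_quartet=3 acc=0x14243 bytes_emitted=0
After char 3 ('4'=56): chars_in_quartet=4 acc=0x5090F8 -> emit 50 90 F8, reset; bytes_emitted=3
After char 4 ('E'=4): chars_in_quartet=1 acc=0x4 bytes_emitted=3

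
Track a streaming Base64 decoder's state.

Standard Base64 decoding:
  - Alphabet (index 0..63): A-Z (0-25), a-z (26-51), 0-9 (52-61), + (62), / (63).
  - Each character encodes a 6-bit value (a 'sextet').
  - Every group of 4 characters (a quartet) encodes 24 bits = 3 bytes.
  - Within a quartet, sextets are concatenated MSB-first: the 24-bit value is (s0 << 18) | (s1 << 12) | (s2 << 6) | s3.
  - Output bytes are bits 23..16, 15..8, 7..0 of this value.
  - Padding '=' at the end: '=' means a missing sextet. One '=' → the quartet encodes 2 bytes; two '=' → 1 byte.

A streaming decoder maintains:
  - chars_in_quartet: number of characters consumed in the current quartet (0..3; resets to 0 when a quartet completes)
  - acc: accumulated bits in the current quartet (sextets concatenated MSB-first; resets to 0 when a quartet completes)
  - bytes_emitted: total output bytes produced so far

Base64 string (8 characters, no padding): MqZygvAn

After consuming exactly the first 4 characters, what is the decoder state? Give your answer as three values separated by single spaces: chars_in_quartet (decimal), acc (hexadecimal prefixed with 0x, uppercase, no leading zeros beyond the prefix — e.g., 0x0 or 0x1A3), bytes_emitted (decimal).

Answer: 0 0x0 3

Derivation:
After char 0 ('M'=12): chars_in_quartet=1 acc=0xC bytes_emitted=0
After char 1 ('q'=42): chars_in_quartet=2 acc=0x32A bytes_emitted=0
After char 2 ('Z'=25): chars_in_quartet=3 acc=0xCA99 bytes_emitted=0
After char 3 ('y'=50): chars_in_quartet=4 acc=0x32A672 -> emit 32 A6 72, reset; bytes_emitted=3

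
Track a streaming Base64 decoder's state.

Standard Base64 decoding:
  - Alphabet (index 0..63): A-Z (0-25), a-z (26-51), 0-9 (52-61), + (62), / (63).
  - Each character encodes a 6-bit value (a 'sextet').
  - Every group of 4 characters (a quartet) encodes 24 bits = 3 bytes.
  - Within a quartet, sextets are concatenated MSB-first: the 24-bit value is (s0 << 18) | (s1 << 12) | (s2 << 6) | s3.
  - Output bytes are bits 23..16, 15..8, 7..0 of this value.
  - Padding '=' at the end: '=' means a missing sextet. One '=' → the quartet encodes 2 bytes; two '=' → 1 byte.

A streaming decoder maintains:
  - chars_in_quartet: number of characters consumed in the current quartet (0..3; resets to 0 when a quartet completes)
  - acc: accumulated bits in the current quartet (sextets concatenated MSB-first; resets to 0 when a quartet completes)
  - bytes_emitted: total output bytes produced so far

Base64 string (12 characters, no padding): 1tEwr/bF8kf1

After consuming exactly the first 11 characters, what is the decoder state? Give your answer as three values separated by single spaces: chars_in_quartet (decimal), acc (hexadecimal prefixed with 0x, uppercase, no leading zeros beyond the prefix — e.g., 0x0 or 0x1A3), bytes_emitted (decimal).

After char 0 ('1'=53): chars_in_quartet=1 acc=0x35 bytes_emitted=0
After char 1 ('t'=45): chars_in_quartet=2 acc=0xD6D bytes_emitted=0
After char 2 ('E'=4): chars_in_quartet=3 acc=0x35B44 bytes_emitted=0
After char 3 ('w'=48): chars_in_quartet=4 acc=0xD6D130 -> emit D6 D1 30, reset; bytes_emitted=3
After char 4 ('r'=43): chars_in_quartet=1 acc=0x2B bytes_emitted=3
After char 5 ('/'=63): chars_in_quartet=2 acc=0xAFF bytes_emitted=3
After char 6 ('b'=27): chars_in_quartet=3 acc=0x2BFDB bytes_emitted=3
After char 7 ('F'=5): chars_in_quartet=4 acc=0xAFF6C5 -> emit AF F6 C5, reset; bytes_emitted=6
After char 8 ('8'=60): chars_in_quartet=1 acc=0x3C bytes_emitted=6
After char 9 ('k'=36): chars_in_quartet=2 acc=0xF24 bytes_emitted=6
After char 10 ('f'=31): chars_in_quartet=3 acc=0x3C91F bytes_emitted=6

Answer: 3 0x3C91F 6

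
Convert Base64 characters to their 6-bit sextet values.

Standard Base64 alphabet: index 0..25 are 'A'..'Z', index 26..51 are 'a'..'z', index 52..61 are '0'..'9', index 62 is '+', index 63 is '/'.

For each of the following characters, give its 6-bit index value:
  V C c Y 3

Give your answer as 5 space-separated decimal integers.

Answer: 21 2 28 24 55

Derivation:
'V': A..Z range, ord('V') − ord('A') = 21
'C': A..Z range, ord('C') − ord('A') = 2
'c': a..z range, 26 + ord('c') − ord('a') = 28
'Y': A..Z range, ord('Y') − ord('A') = 24
'3': 0..9 range, 52 + ord('3') − ord('0') = 55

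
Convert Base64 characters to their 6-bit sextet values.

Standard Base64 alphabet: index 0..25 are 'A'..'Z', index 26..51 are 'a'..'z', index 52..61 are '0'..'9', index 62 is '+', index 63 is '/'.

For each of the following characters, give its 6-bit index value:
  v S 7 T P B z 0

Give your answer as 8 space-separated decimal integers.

'v': a..z range, 26 + ord('v') − ord('a') = 47
'S': A..Z range, ord('S') − ord('A') = 18
'7': 0..9 range, 52 + ord('7') − ord('0') = 59
'T': A..Z range, ord('T') − ord('A') = 19
'P': A..Z range, ord('P') − ord('A') = 15
'B': A..Z range, ord('B') − ord('A') = 1
'z': a..z range, 26 + ord('z') − ord('a') = 51
'0': 0..9 range, 52 + ord('0') − ord('0') = 52

Answer: 47 18 59 19 15 1 51 52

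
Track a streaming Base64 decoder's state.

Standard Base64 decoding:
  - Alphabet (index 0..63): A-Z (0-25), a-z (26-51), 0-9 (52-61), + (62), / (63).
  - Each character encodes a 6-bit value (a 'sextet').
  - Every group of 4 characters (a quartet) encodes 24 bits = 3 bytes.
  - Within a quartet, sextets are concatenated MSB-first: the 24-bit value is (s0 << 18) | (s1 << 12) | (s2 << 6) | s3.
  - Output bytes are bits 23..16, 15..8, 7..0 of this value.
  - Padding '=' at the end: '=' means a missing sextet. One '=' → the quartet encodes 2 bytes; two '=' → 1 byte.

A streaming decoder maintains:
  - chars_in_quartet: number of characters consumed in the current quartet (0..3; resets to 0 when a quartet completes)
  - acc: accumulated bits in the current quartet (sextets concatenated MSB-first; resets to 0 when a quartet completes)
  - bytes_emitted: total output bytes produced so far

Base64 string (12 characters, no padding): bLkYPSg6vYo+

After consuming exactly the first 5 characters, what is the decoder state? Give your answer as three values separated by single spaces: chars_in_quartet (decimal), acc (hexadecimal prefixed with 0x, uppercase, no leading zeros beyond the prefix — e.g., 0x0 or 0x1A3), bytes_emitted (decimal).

Answer: 1 0xF 3

Derivation:
After char 0 ('b'=27): chars_in_quartet=1 acc=0x1B bytes_emitted=0
After char 1 ('L'=11): chars_in_quartet=2 acc=0x6CB bytes_emitted=0
After char 2 ('k'=36): chars_in_quartet=3 acc=0x1B2E4 bytes_emitted=0
After char 3 ('Y'=24): chars_in_quartet=4 acc=0x6CB918 -> emit 6C B9 18, reset; bytes_emitted=3
After char 4 ('P'=15): chars_in_quartet=1 acc=0xF bytes_emitted=3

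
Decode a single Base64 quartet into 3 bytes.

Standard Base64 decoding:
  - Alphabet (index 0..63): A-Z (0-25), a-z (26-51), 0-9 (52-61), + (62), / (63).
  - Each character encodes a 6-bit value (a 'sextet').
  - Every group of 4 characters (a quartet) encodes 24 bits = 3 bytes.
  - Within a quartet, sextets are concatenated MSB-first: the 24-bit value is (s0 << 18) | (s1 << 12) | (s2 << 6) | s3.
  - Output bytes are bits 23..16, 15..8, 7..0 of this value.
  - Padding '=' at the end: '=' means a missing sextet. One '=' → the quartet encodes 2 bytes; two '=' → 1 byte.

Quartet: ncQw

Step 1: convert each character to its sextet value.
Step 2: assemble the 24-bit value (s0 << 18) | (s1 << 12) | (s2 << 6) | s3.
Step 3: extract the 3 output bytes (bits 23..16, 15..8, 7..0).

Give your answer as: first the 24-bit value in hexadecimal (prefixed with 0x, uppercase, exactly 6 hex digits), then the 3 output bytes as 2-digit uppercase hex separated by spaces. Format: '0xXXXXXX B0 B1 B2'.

Answer: 0x9DC430 9D C4 30

Derivation:
Sextets: n=39, c=28, Q=16, w=48
24-bit: (39<<18) | (28<<12) | (16<<6) | 48
      = 0x9C0000 | 0x01C000 | 0x000400 | 0x000030
      = 0x9DC430
Bytes: (v>>16)&0xFF=9D, (v>>8)&0xFF=C4, v&0xFF=30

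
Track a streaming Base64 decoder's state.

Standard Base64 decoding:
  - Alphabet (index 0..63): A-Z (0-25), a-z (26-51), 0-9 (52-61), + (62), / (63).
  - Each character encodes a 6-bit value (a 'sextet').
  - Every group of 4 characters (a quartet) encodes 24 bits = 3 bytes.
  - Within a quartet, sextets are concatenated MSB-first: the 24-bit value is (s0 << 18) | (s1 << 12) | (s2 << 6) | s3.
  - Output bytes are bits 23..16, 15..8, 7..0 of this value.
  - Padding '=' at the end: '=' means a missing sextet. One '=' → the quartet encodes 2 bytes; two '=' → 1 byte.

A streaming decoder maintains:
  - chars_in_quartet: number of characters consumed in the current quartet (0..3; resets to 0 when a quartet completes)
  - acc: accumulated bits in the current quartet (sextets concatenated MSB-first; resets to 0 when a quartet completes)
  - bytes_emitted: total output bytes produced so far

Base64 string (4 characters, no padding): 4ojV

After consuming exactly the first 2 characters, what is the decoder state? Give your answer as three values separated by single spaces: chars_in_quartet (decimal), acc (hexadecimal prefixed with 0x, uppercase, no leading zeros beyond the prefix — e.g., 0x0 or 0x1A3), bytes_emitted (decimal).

Answer: 2 0xE28 0

Derivation:
After char 0 ('4'=56): chars_in_quartet=1 acc=0x38 bytes_emitted=0
After char 1 ('o'=40): chars_in_quartet=2 acc=0xE28 bytes_emitted=0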